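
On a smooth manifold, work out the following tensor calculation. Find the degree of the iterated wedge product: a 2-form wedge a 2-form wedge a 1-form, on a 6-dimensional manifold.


The degree of a wedge product is the sum of the degrees of the individual forms.
Degrees: 2, 2, 1
Total degree = 2 + 2 + 1 = 5

5


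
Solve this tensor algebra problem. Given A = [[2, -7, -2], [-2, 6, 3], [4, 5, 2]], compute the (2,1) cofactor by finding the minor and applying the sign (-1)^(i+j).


To find cofactor C_{21}, delete row 2 and column 1.
The resulting 2x2 submatrix is: [[-7, -2], [5, 2]]
Minor M_{21} = -7*2 - -2*5
  = -14 - -10 = -4
Sign = (-1)^(2+1) = (-1)^3 = -1
Cofactor C_{21} = -1 * -4 = 4

4


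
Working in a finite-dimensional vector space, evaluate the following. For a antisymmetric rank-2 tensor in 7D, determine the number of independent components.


A antisymmetric rank-2 tensor in d dimensions has d(d-1)/2 independent components.
d = 7
d(d-1)/2 = 7 * 6 / 2 = 42 / 2 = 21

21


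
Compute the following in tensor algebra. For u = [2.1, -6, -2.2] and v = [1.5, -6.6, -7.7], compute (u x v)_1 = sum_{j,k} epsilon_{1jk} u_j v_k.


(u x v)_1 = sum_{j,k} epsilon_{1jk} u_j v_k. Only permutations of (1,2,3) contribute; the two non-zero terms are:
eps_{123} u_2 v_3 = 1 * -6 * -7.7 = 46.2
eps_{132} u_3 v_2 = -1 * -2.2 * -6.6 = -14.52
(u x v)_1 = 31.68

31.68


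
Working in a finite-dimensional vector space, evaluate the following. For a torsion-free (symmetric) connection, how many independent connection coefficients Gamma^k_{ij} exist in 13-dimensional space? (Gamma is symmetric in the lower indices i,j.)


Christoffel symbols Gamma^k_{ij} are symmetric in i,j, so there are d * d(d+1)/2 independent symbols.
d = 13
d(d+1)/2 = 13 * 14 / 2 = 91
Total = 13 * 91 = 1183

1183


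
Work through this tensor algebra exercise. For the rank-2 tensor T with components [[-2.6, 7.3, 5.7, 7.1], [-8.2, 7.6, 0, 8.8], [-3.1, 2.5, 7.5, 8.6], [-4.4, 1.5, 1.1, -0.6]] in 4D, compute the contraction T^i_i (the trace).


The contraction (trace) of a rank-2 tensor is the sum of its diagonal elements.
Diagonal entries: A[1,1] = -2.6, A[2,2] = 7.6, A[3,3] = 7.5, A[4,4] = -0.6
Tr(A) = -2.6 + 7.6 + 7.5 + -0.6 = 11.9

11.9


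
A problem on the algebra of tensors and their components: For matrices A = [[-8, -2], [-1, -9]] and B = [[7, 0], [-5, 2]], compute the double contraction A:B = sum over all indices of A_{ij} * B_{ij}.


A:B = sum over all i,j of A_{ij} * B_{ij}.
Row 1: -8*7=-56, -2*0=0 => row sum = -56
Row 2: -1*-5=5, -9*2=-18 => row sum = -13
Total = -56 + -13 = -69

-69


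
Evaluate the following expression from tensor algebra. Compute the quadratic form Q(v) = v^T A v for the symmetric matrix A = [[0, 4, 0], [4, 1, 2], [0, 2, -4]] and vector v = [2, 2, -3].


First compute Av:
(Av)_1 = 0*2 + 4*2 + 0*-3 = 8
(Av)_2 = 4*2 + 1*2 + 2*-3 = 4
(Av)_3 = 0*2 + 2*2 + -4*-3 = 16
Av = [8, 4, 16]
Then v^T (Av) = 2*8 + 2*4 + -3*16
= 16 + 8 + -48 = -24

-24


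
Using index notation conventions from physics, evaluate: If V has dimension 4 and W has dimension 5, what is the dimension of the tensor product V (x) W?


The dimension of a tensor product is the product of dimensions.
dim(V) = 4, dim(W) = 5
dim(V (x) W) = 4 * 5 = 20

20


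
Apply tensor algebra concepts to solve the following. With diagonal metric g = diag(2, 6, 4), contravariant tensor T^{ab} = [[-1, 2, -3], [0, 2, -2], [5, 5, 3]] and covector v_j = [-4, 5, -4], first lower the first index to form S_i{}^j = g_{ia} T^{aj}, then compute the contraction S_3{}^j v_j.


Step 1: lower the first index. For a diagonal metric, g_{ia} T^{aj} = g_{ii} T^{ij} (no sum on i).
g_{33} = 4
S_3{}^1 = 4 * T^{31} = 4 * 5 = 20
S_3{}^2 = 4 * T^{32} = 4 * 5 = 20
S_3{}^3 = 4 * T^{33} = 4 * 3 = 12
Step 2: contract S_3{}^j with v_j.
S_3{}^1 * v_1 = 20 * -4 = -80
S_3{}^2 * v_2 = 20 * 5 = 100
S_3{}^3 * v_3 = 12 * -4 = -48
Result = -80 + 100 + -48 = -28

-28


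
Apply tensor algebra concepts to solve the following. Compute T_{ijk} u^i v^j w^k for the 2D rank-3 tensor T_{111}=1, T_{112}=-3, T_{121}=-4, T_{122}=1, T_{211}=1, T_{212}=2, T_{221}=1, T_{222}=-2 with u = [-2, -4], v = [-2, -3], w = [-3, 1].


S = sum over i,j,k of T_{ijk} u_i v_j w_k. Expanding all 8 terms:
T_{111}*u_1*v_1*w_1 = 1*-2*-2*-3 = -12  (running total: -12)
T_{112}*u_1*v_1*w_2 = -3*-2*-2*1 = -12  (running total: -24)
T_{121}*u_1*v_2*w_1 = -4*-2*-3*-3 = 72  (running total: 48)
T_{122}*u_1*v_2*w_2 = 1*-2*-3*1 = 6  (running total: 54)
T_{211}*u_2*v_1*w_1 = 1*-4*-2*-3 = -24  (running total: 30)
T_{212}*u_2*v_1*w_2 = 2*-4*-2*1 = 16  (running total: 46)
T_{221}*u_2*v_2*w_1 = 1*-4*-3*-3 = -36  (running total: 10)
T_{222}*u_2*v_2*w_2 = -2*-4*-3*1 = -24  (running total: -14)
S = -14

-14


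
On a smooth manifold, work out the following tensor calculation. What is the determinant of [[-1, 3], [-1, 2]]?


For a 2x2 matrix [[a, b], [c, d]], det = a*d - b*c.
a = -1, b = 3, c = -1, d = 2
a*d = -1 * 2 = -2
b*c = 3 * -1 = -3
det = -2 - -3 = 1

1


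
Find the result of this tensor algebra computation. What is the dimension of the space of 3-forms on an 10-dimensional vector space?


The dimension of the space of p-forms on an n-dimensional space is C(n, p).
n = 10, p = 3
C(10, 3) = 10! / (3! * 7!) = 120

120


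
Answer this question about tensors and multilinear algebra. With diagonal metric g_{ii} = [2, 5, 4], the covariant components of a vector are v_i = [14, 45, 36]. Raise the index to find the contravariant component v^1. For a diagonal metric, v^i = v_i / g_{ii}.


To raise an index with a diagonal metric: v^i = v_i / g_{ii}.
For index 1: v_1 = 14, g_{11} = 2
v^1 = 14 / 2 = 7

7


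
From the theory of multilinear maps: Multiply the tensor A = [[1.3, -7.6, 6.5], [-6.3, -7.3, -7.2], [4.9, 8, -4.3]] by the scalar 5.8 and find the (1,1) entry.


Scalar multiplication: (cA)_{ij} = c * A_{ij}.
c = 5.8
A_{11} = 1.3
(cA)_{11} = 5.8 * 1.3 = 7.54

7.54


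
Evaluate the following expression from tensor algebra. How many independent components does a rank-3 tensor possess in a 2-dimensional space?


The number of components of a rank-r tensor in d dimensions is d^r.
Here d = 2 and r = 3.
2^3 = 8

8


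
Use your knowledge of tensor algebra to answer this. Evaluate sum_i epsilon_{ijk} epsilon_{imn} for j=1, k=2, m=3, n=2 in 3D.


Using the identity: epsilon_{ijk} epsilon_{imn} = delta_{jm} delta_{kn} - delta_{jn} delta_{km}.
delta_{13} = 0
delta_{22} = 1
delta_{12} = 0
delta_{23} = 0
Result = 0 * 1 - 0 * 0 = 0 - 0 = 0

0


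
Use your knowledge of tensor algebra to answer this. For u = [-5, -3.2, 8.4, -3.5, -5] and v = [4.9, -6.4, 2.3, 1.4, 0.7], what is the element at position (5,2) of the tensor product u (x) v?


The outer product entry T_{ij} = u_i * v_j.
We need i=5, j=2.
u_5 = -5, v_2 = -6.4
T_{5,2} = -5 * -6.4 = 32

32


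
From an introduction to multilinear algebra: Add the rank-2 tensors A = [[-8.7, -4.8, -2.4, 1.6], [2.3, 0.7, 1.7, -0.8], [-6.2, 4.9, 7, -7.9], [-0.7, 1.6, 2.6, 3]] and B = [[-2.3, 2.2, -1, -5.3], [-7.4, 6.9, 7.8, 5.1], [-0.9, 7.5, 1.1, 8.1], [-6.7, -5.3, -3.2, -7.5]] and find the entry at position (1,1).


Tensor addition is component-wise: (A + B)_{ij} = A_{ij} + B_{ij}.
A_{11} = -8.7
B_{11} = -2.3
(A + B)_{11} = -8.7 + -2.3 = -11

-11


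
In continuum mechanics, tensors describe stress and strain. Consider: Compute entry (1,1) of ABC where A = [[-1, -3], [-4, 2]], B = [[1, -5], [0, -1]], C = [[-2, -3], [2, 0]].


(ABC)_{11} = sum_m (AB)_{1m} C_{m1}. First compute row 1 of AB.
(AB)_{11} = -1*1 + -3*0 = -1
(AB)_{12} = -1*-5 + -3*-1 = 8
Now contract with column 1 of C:
(AB)_{11} * C_{11} = -1 * -2 = 2
(AB)_{12} * C_{21} = 8 * 2 = 16
(ABC)_{11} = 2 + 16 = 18

18


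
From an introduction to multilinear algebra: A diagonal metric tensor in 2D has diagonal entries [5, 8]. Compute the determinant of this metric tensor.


For a diagonal metric, the determinant is the product of diagonal entries.
Diagonal entries: 5, 8
det(g) = 5 * 8 = 40

40


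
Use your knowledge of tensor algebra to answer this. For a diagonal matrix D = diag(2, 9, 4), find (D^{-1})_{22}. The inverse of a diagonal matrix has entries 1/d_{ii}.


For a diagonal matrix, the inverse has entries (D^{-1})_{ii} = 1/d_{ii}.
The diagonal entries are: d_{11} = 2, d_{22} = 9, d_{33} = 4
We need (D^{-1})_{22} = 1/d_{22} = 1/9 = 1/9

1/9


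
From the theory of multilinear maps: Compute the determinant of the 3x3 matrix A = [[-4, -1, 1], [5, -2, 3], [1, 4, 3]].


Expanding along the first row, det(A) = a11*M_11 - a12*M_12 + a13*M_13, where M_1j is the (1,j) minor.
Minor M_11 = -2*3 - 3*4 = -18
Minor M_12 = 5*3 - 3*1 = 12
Minor M_13 = 5*4 - -2*1 = 22
det = -4*(-18) - -1*(12) + 1*(22)
    = 72 - -12 + 22
    = 106

106


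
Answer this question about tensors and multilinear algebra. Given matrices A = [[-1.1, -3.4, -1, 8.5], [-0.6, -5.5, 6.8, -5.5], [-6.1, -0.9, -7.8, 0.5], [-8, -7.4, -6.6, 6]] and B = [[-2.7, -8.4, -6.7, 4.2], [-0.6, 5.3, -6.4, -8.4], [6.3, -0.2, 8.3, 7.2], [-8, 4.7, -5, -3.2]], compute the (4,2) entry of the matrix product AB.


(AB)_{ij} = sum_k A_{ik} B_{kj}.
For i=4, j=2:
A_{41} * B_{12} = -8 * -8.4 = 67.2
A_{42} * B_{22} = -7.4 * 5.3 = -39.22
A_{43} * B_{32} = -6.6 * -0.2 = 1.32
A_{44} * B_{42} = 6 * 4.7 = 28.2
Sum = 67.2 + -39.22 + 1.32 + 28.2 = 57.5

57.5


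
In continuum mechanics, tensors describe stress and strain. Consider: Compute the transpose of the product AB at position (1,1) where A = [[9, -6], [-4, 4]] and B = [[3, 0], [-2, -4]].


(AB)^T_{ij} = (AB)_{ji} = sum_k A_{jk} B_{ki}.
For i=1, j=1 we need (AB)_{11}:
A_{11} * B_{11} = 9 * 3 = 27
A_{12} * B_{21} = -6 * -2 = 12
Sum = 27 + 12 = 39

39


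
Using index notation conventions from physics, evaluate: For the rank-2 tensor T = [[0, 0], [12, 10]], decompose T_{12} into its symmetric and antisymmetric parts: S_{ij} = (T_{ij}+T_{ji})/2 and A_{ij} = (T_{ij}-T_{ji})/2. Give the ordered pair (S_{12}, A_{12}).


T_{12} = 0
T_{21} = 12
S_{12} = (0 + 12)/2 = 12/2 = 6
A_{12} = (0 - 12)/2 = -12/2 = -6
Check: S + A = 6 + -6 = 0 = T_{12}.

(6, -6)


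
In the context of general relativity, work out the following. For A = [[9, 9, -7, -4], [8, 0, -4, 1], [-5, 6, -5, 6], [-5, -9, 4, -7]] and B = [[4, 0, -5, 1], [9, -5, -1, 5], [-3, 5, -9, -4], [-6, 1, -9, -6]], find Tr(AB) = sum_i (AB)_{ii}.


Tr(AB) = sum_i (AB)_{ii} where (AB)_{ii} = sum_k A_{ik} B_{ki}.
(AB)_{11} = 9*4 + 9*9 + -7*-3 + -4*-6 = 162
(AB)_{22} = 8*0 + 0*-5 + -4*5 + 1*1 = -19
(AB)_{33} = -5*-5 + 6*-1 + -5*-9 + 6*-9 = 10
(AB)_{44} = -5*1 + -9*5 + 4*-4 + -7*-6 = -24
Tr(AB) = 162 + -19 + 10 + -24 = 129

129


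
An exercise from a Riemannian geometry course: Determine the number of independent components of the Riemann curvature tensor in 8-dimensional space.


The Riemann tensor in d dimensions has d^2(d^2 - 1)/12 independent components.
d = 8, so d^2 = 64
d^2 - 1 = 63
d^2(d^2 - 1) = 64 * 63 = 4032
Divide by 12: 4032 / 12 = 336

336


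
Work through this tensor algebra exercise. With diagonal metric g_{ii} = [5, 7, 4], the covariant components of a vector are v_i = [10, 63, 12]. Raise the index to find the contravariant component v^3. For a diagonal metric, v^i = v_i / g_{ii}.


To raise an index with a diagonal metric: v^i = v_i / g_{ii}.
For index 3: v_3 = 12, g_{33} = 4
v^3 = 12 / 4 = 3

3


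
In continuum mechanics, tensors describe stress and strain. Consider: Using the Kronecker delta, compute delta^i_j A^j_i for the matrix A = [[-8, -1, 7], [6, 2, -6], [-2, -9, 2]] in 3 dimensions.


The contraction (trace) of a rank-2 tensor is the sum of its diagonal elements.
Diagonal entries: A[1,1] = -8, A[2,2] = 2, A[3,3] = 2
Tr(A) = -8 + 2 + 2 = -4

-4


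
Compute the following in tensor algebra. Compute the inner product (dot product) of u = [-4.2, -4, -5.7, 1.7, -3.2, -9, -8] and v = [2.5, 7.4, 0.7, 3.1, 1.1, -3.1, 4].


The inner product u . v = sum of u_i * v_i.
Term-by-term: -4.2 * 2.5, -4 * 7.4, -5.7 * 0.7, 1.7 * 3.1, -3.2 * 1.1, -9 * -3.1, -8 * 4
Products: -10.5, -29.6, -3.99, 5.27, -3.52, 27.9, -32
Sum = -10.5 + -29.6 + -3.99 + 5.27 + -3.52 + 27.9 + -32 = -46.44

-46.44


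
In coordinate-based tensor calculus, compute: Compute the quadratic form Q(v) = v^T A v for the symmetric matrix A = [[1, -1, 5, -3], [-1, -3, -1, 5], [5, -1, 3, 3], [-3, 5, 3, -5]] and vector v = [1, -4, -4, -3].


First compute Av:
(Av)_1 = 1*1 + -1*-4 + 5*-4 + -3*-3 = -6
(Av)_2 = -1*1 + -3*-4 + -1*-4 + 5*-3 = 0
(Av)_3 = 5*1 + -1*-4 + 3*-4 + 3*-3 = -12
(Av)_4 = -3*1 + 5*-4 + 3*-4 + -5*-3 = -20
Av = [-6, 0, -12, -20]
Then v^T (Av) = 1*-6 + -4*0 + -4*-12 + -3*-20
= -6 + 0 + 48 + 60 = 102

102


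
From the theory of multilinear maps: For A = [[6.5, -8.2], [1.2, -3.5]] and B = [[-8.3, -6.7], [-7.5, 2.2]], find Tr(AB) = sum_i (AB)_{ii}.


Tr(AB) = sum_i (AB)_{ii} where (AB)_{ii} = sum_k A_{ik} B_{ki}.
(AB)_{11} = 6.5*-8.3 + -8.2*-7.5 = 7.55
(AB)_{22} = 1.2*-6.7 + -3.5*2.2 = -15.74
Tr(AB) = 7.55 + -15.74 = -8.19

-8.19


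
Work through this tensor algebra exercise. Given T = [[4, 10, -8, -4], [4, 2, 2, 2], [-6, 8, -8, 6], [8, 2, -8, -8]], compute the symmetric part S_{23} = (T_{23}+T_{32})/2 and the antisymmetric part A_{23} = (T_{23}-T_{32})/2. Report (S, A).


T_{23} = 2
T_{32} = 8
S_{23} = (2 + 8)/2 = 10/2 = 5
A_{23} = (2 - 8)/2 = -6/2 = -3
Check: S + A = 5 + -3 = 2 = T_{23}.

(5, -3)


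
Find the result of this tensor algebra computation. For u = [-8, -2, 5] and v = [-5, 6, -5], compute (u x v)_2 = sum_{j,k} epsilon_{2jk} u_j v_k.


(u x v)_2 = sum_{j,k} epsilon_{2jk} u_j v_k. Only permutations of (1,2,3) contribute; the two non-zero terms are:
eps_{213} u_1 v_3 = -1 * -8 * -5 = -40
eps_{231} u_3 v_1 = 1 * 5 * -5 = -25
(u x v)_2 = -65

-65


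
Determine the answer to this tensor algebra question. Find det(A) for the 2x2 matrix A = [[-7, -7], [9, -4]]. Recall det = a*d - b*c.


For a 2x2 matrix [[a, b], [c, d]], det = a*d - b*c.
a = -7, b = -7, c = 9, d = -4
a*d = -7 * -4 = 28
b*c = -7 * 9 = -63
det = 28 - -63 = 91

91


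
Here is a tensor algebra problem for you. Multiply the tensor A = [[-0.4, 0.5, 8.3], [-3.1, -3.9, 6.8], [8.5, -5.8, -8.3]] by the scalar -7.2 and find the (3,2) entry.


Scalar multiplication: (cA)_{ij} = c * A_{ij}.
c = -7.2
A_{32} = -5.8
(cA)_{32} = -7.2 * -5.8 = 41.76

41.76


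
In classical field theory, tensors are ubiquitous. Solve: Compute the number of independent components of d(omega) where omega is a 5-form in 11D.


The exterior derivative of a p-form is a (p+1)-form.
Its number of independent components is C(n, p+1).
n = 11, p+1 = 6
C(11, 6) = 462

462


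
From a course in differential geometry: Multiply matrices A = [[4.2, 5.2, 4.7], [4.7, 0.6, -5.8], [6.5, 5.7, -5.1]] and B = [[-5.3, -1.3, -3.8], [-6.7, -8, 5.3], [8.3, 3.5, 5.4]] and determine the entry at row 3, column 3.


(AB)_{ij} = sum_k A_{ik} B_{kj}.
For i=3, j=3:
A_{31} * B_{13} = 6.5 * -3.8 = -24.7
A_{32} * B_{23} = 5.7 * 5.3 = 30.21
A_{33} * B_{33} = -5.1 * 5.4 = -27.54
Sum = -24.7 + 30.21 + -27.54 = -22.03

-22.03


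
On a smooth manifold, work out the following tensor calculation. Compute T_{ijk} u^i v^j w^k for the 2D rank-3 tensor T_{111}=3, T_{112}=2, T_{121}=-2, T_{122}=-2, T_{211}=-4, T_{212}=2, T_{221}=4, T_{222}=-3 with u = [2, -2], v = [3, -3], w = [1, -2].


S = sum over i,j,k of T_{ijk} u_i v_j w_k. Expanding all 8 terms:
T_{111}*u_1*v_1*w_1 = 3*2*3*1 = 18  (running total: 18)
T_{112}*u_1*v_1*w_2 = 2*2*3*-2 = -24  (running total: -6)
T_{121}*u_1*v_2*w_1 = -2*2*-3*1 = 12  (running total: 6)
T_{122}*u_1*v_2*w_2 = -2*2*-3*-2 = -24  (running total: -18)
T_{211}*u_2*v_1*w_1 = -4*-2*3*1 = 24  (running total: 6)
T_{212}*u_2*v_1*w_2 = 2*-2*3*-2 = 24  (running total: 30)
T_{221}*u_2*v_2*w_1 = 4*-2*-3*1 = 24  (running total: 54)
T_{222}*u_2*v_2*w_2 = -3*-2*-3*-2 = 36  (running total: 90)
S = 90

90


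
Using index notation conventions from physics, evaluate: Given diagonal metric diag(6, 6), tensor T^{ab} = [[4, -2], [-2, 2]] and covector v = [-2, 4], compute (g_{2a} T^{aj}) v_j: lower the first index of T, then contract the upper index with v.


Step 1: lower the first index. For a diagonal metric, g_{ia} T^{aj} = g_{ii} T^{ij} (no sum on i).
g_{22} = 6
S_2{}^1 = 6 * T^{21} = 6 * -2 = -12
S_2{}^2 = 6 * T^{22} = 6 * 2 = 12
Step 2: contract S_2{}^j with v_j.
S_2{}^1 * v_1 = -12 * -2 = 24
S_2{}^2 * v_2 = 12 * 4 = 48
Result = 24 + 48 = 72

72


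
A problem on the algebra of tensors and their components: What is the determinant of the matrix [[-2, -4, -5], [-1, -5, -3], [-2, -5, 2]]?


Expanding along the first row, det(A) = a11*M_11 - a12*M_12 + a13*M_13, where M_1j is the (1,j) minor.
Minor M_11 = -5*2 - -3*-5 = -25
Minor M_12 = -1*2 - -3*-2 = -8
Minor M_13 = -1*-5 - -5*-2 = -5
det = -2*(-25) - -4*(-8) + -5*(-5)
    = 50 - 32 + 25
    = 43

43


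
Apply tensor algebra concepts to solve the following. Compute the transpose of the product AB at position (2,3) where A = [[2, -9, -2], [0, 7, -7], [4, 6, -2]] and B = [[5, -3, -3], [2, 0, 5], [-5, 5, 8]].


(AB)^T_{ij} = (AB)_{ji} = sum_k A_{jk} B_{ki}.
For i=2, j=3 we need (AB)_{32}:
A_{31} * B_{12} = 4 * -3 = -12
A_{32} * B_{22} = 6 * 0 = 0
A_{33} * B_{32} = -2 * 5 = -10
Sum = -12 + 0 + -10 = -22

-22


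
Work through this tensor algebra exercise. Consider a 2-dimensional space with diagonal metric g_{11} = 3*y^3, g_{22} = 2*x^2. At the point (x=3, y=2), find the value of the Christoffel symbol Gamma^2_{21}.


For a diagonal metric, Gamma^k_{ij} = (1/2) g^{kk} (dg_{ik}/dx_j + dg_{jk}/dx_i - dg_{ij}/dx_k).
The metric is diagonal, so g_{ab} = 0 for a != b.
At the given point: g_{11} = 24, g_{22} = 18
g^{22} = 1/18
dg_{22}/dx_1 = dg_{22}/dx_1 = 12
dg_{12}/dx_2 = 0 (off-diagonal)
dg_{21}/dx_2 = 0 (off-diagonal)
Numerator = 12 + 0 - 0 = 12
Gamma^2_{21} = 12 / (2 * 18) = 1/3

1/3


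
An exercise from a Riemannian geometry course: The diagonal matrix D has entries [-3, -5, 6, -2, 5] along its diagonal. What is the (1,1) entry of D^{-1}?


For a diagonal matrix, the inverse has entries (D^{-1})_{ii} = 1/d_{ii}.
The diagonal entries are: d_{11} = -3, d_{22} = -5, d_{33} = 6, d_{44} = -2, d_{55} = 5
We need (D^{-1})_{11} = 1/d_{11} = 1/-3 = -1/3

-1/3


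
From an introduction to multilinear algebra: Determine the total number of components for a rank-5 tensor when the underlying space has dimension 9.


The number of components of a rank-r tensor in d dimensions is d^r.
Here d = 9 and r = 5.
9^5 = 59049

59049


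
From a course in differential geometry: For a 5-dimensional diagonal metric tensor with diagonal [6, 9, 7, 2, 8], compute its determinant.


For a diagonal metric, the determinant is the product of diagonal entries.
Diagonal entries: 6, 9, 7, 2, 8
det(g) = 6 * 9 * 7 * 2 * 8 = 6048

6048


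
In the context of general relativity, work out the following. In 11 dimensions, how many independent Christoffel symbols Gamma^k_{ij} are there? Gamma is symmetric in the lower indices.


Christoffel symbols Gamma^k_{ij} are symmetric in i,j, so there are d * d(d+1)/2 independent symbols.
d = 11
d(d+1)/2 = 11 * 12 / 2 = 66
Total = 11 * 66 = 726

726


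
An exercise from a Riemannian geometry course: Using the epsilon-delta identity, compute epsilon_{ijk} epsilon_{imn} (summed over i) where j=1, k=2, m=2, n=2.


Using the identity: epsilon_{ijk} epsilon_{imn} = delta_{jm} delta_{kn} - delta_{jn} delta_{km}.
delta_{12} = 0
delta_{22} = 1
delta_{12} = 0
delta_{22} = 1
Result = 0 * 1 - 0 * 1 = 0 - 0 = 0

0


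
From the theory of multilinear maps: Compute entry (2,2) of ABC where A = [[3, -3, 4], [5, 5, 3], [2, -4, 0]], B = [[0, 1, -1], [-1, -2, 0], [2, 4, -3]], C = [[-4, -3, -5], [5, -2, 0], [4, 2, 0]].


(ABC)_{22} = sum_m (AB)_{2m} C_{m2}. First compute row 2 of AB.
(AB)_{21} = 5*0 + 5*-1 + 3*2 = 1
(AB)_{22} = 5*1 + 5*-2 + 3*4 = 7
(AB)_{23} = 5*-1 + 5*0 + 3*-3 = -14
Now contract with column 2 of C:
(AB)_{21} * C_{12} = 1 * -3 = -3
(AB)_{22} * C_{22} = 7 * -2 = -14
(AB)_{23} * C_{32} = -14 * 2 = -28
(ABC)_{22} = -3 + -14 + -28 = -45

-45


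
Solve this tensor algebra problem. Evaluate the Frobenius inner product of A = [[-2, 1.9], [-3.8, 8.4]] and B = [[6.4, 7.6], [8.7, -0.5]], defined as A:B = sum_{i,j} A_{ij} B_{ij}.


A:B = sum over all i,j of A_{ij} * B_{ij}.
Row 1: -2*6.4=-12.8, 1.9*7.6=14.44 => row sum = 1.64
Row 2: -3.8*8.7=-33.06, 8.4*-0.5=-4.2 => row sum = -37.26
Total = 1.64 + -37.26 = -35.62

-35.62


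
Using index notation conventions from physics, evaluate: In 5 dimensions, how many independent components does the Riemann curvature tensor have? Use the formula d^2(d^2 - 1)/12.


The Riemann tensor in d dimensions has d^2(d^2 - 1)/12 independent components.
d = 5, so d^2 = 25
d^2 - 1 = 24
d^2(d^2 - 1) = 25 * 24 = 600
Divide by 12: 600 / 12 = 50

50


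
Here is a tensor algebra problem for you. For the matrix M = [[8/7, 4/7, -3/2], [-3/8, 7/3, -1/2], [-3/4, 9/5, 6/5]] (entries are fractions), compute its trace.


The trace is the sum of diagonal entries.
Diagonal: M[1,1] = 8/7, M[2,2] = 7/3, M[3,3] = 6/5
Tr(M) = 8/7 + 7/3 + 6/5
Computing step by step:
After adding M[1,1]: 8/7
After adding M[2,2]: 73/21
After adding M[3,3]: 491/105
Tr(M) = 491/105

491/105


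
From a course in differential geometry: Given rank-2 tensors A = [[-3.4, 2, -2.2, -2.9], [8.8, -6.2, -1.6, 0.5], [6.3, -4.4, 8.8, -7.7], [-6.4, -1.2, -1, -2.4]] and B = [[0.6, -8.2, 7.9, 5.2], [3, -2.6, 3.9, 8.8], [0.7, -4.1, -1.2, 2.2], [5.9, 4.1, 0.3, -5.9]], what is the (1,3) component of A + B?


Tensor addition is component-wise: (A + B)_{ij} = A_{ij} + B_{ij}.
A_{13} = -2.2
B_{13} = 7.9
(A + B)_{13} = -2.2 + 7.9 = 5.7

5.7


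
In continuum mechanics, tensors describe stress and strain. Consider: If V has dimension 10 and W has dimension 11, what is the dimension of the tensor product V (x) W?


The dimension of a tensor product is the product of dimensions.
dim(V) = 10, dim(W) = 11
dim(V (x) W) = 10 * 11 = 110

110


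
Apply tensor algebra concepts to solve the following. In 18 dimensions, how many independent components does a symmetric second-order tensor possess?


A symmetric rank-2 tensor in d dimensions has d(d+1)/2 independent components.
d = 18
d(d+1)/2 = 18 * 19 / 2 = 342 / 2 = 171

171


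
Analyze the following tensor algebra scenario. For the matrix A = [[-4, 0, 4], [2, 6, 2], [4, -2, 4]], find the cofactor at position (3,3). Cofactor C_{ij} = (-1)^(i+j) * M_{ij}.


To find cofactor C_{33}, delete row 3 and column 3.
The resulting 2x2 submatrix is: [[-4, 0], [2, 6]]
Minor M_{33} = -4*6 - 0*2
  = -24 - 0 = -24
Sign = (-1)^(3+3) = (-1)^6 = 1
Cofactor C_{33} = 1 * -24 = -24

-24


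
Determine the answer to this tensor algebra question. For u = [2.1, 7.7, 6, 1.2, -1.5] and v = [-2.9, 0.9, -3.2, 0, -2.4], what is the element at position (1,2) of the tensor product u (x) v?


The outer product entry T_{ij} = u_i * v_j.
We need i=1, j=2.
u_1 = 2.1, v_2 = 0.9
T_{1,2} = 2.1 * 0.9 = 1.89

1.89


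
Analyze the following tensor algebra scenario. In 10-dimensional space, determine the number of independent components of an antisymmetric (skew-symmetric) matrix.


An antisymmetric rank-2 tensor satisfies A_{ij} = -A_{ji}, so diagonal entries are zero.
The independent components are the upper-triangular entries: C(n, 2) = n(n-1)/2.
n = 10
C(10, 2) = 10 * 9 / 2 = 90 / 2 = 45

45


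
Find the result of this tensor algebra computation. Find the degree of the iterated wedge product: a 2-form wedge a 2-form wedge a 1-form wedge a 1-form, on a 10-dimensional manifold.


The degree of a wedge product is the sum of the degrees of the individual forms.
Degrees: 2, 2, 1, 1
Total degree = 2 + 2 + 1 + 1 = 6

6


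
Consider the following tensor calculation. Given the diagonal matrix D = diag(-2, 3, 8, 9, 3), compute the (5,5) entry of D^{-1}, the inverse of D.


For a diagonal matrix, the inverse has entries (D^{-1})_{ii} = 1/d_{ii}.
The diagonal entries are: d_{11} = -2, d_{22} = 3, d_{33} = 8, d_{44} = 9, d_{55} = 3
We need (D^{-1})_{55} = 1/d_{55} = 1/3 = 1/3

1/3


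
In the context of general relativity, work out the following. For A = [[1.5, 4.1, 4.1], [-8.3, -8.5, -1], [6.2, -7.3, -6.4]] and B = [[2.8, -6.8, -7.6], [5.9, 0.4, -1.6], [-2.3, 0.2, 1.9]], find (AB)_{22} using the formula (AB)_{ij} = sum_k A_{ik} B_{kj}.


(AB)_{ij} = sum_k A_{ik} B_{kj}.
For i=2, j=2:
A_{21} * B_{12} = -8.3 * -6.8 = 56.44
A_{22} * B_{22} = -8.5 * 0.4 = -3.4
A_{23} * B_{32} = -1 * 0.2 = -0.2
Sum = 56.44 + -3.4 + -0.2 = 52.84

52.84


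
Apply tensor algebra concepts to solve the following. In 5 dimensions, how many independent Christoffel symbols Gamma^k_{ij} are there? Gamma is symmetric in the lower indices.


Christoffel symbols Gamma^k_{ij} are symmetric in i,j, so there are d * d(d+1)/2 independent symbols.
d = 5
d(d+1)/2 = 5 * 6 / 2 = 15
Total = 5 * 15 = 75

75


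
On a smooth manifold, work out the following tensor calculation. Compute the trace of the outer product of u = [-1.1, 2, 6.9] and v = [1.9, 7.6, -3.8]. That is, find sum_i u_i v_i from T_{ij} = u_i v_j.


The outer product gives T_{ij} = u_i v_j.
The trace (contraction) is Tr(T) = sum_i T_{ii} = sum_i u_i v_i.
Diagonal entries:
T_{11} = u_1 * v_1 = -1.1 * 1.9 = -2.09
T_{22} = u_2 * v_2 = 2 * 7.6 = 15.2
T_{33} = u_3 * v_3 = 6.9 * -3.8 = -26.22
Tr(T) = -2.09 + 15.2 + -26.22 = -13.11

-13.11


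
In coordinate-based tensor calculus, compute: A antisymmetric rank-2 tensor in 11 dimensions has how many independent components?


A antisymmetric rank-2 tensor in d dimensions has d(d-1)/2 independent components.
d = 11
d(d-1)/2 = 11 * 10 / 2 = 110 / 2 = 55

55


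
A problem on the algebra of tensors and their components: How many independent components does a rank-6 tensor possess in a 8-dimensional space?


The number of components of a rank-r tensor in d dimensions is d^r.
Here d = 8 and r = 6.
8^6 = 262144

262144


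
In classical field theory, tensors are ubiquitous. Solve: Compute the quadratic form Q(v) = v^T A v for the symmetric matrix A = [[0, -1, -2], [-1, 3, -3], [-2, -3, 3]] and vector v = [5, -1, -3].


First compute Av:
(Av)_1 = 0*5 + -1*-1 + -2*-3 = 7
(Av)_2 = -1*5 + 3*-1 + -3*-3 = 1
(Av)_3 = -2*5 + -3*-1 + 3*-3 = -16
Av = [7, 1, -16]
Then v^T (Av) = 5*7 + -1*1 + -3*-16
= 35 + -1 + 48 = 82

82


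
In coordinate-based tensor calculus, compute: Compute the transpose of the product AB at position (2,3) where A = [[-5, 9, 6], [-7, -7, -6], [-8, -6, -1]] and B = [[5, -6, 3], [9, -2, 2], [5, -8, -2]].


(AB)^T_{ij} = (AB)_{ji} = sum_k A_{jk} B_{ki}.
For i=2, j=3 we need (AB)_{32}:
A_{31} * B_{12} = -8 * -6 = 48
A_{32} * B_{22} = -6 * -2 = 12
A_{33} * B_{32} = -1 * -8 = 8
Sum = 48 + 12 + 8 = 68

68


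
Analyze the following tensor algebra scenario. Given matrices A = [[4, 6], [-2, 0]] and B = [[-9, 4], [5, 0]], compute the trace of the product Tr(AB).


Tr(AB) = sum_i (AB)_{ii} where (AB)_{ii} = sum_k A_{ik} B_{ki}.
(AB)_{11} = 4*-9 + 6*5 = -6
(AB)_{22} = -2*4 + 0*0 = -8
Tr(AB) = -6 + -8 = -14

-14


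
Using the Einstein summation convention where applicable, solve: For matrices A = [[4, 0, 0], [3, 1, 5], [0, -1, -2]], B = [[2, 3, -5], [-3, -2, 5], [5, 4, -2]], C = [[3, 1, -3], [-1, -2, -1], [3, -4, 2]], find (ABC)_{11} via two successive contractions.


(ABC)_{11} = sum_m (AB)_{1m} C_{m1}. First compute row 1 of AB.
(AB)_{11} = 4*2 + 0*-3 + 0*5 = 8
(AB)_{12} = 4*3 + 0*-2 + 0*4 = 12
(AB)_{13} = 4*-5 + 0*5 + 0*-2 = -20
Now contract with column 1 of C:
(AB)_{11} * C_{11} = 8 * 3 = 24
(AB)_{12} * C_{21} = 12 * -1 = -12
(AB)_{13} * C_{31} = -20 * 3 = -60
(ABC)_{11} = 24 + -12 + -60 = -48

-48


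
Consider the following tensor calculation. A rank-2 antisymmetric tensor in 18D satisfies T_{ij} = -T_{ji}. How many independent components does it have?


An antisymmetric rank-2 tensor satisfies A_{ij} = -A_{ji}, so diagonal entries are zero.
The independent components are the upper-triangular entries: C(n, 2) = n(n-1)/2.
n = 18
C(18, 2) = 18 * 17 / 2 = 306 / 2 = 153

153


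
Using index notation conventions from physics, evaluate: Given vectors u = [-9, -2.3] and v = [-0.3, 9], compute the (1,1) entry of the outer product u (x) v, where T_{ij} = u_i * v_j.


The outer product entry T_{ij} = u_i * v_j.
We need i=1, j=1.
u_1 = -9, v_1 = -0.3
T_{1,1} = -9 * -0.3 = 2.7

2.7


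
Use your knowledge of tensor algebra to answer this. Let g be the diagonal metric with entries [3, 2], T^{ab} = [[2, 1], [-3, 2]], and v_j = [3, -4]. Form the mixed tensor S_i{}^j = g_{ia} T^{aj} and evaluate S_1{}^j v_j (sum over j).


Step 1: lower the first index. For a diagonal metric, g_{ia} T^{aj} = g_{ii} T^{ij} (no sum on i).
g_{11} = 3
S_1{}^1 = 3 * T^{11} = 3 * 2 = 6
S_1{}^2 = 3 * T^{12} = 3 * 1 = 3
Step 2: contract S_1{}^j with v_j.
S_1{}^1 * v_1 = 6 * 3 = 18
S_1{}^2 * v_2 = 3 * -4 = -12
Result = 18 + -12 = 6

6


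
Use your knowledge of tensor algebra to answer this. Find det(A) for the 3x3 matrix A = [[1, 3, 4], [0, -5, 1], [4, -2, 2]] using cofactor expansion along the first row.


Expanding along the first row, det(A) = a11*M_11 - a12*M_12 + a13*M_13, where M_1j is the (1,j) minor.
Minor M_11 = -5*2 - 1*-2 = -8
Minor M_12 = 0*2 - 1*4 = -4
Minor M_13 = 0*-2 - -5*4 = 20
det = 1*(-8) - 3*(-4) + 4*(20)
    = -8 - -12 + 80
    = 84

84


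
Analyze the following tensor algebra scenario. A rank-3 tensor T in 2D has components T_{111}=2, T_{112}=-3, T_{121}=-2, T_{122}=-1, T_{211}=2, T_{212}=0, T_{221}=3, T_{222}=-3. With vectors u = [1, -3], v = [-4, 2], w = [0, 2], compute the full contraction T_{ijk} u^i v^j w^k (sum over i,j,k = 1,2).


S = sum over i,j,k of T_{ijk} u_i v_j w_k. Expanding all 8 terms:
T_{111}*u_1*v_1*w_1 = 2*1*-4*0 = 0  (running total: 0)
T_{112}*u_1*v_1*w_2 = -3*1*-4*2 = 24  (running total: 24)
T_{121}*u_1*v_2*w_1 = -2*1*2*0 = 0  (running total: 24)
T_{122}*u_1*v_2*w_2 = -1*1*2*2 = -4  (running total: 20)
T_{211}*u_2*v_1*w_1 = 2*-3*-4*0 = 0  (running total: 20)
T_{212}*u_2*v_1*w_2 = 0*-3*-4*2 = 0  (running total: 20)
T_{221}*u_2*v_2*w_1 = 3*-3*2*0 = 0  (running total: 20)
T_{222}*u_2*v_2*w_2 = -3*-3*2*2 = 36  (running total: 56)
S = 56

56


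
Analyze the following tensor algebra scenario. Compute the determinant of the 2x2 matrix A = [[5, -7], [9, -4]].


For a 2x2 matrix [[a, b], [c, d]], det = a*d - b*c.
a = 5, b = -7, c = 9, d = -4
a*d = 5 * -4 = -20
b*c = -7 * 9 = -63
det = -20 - -63 = 43

43


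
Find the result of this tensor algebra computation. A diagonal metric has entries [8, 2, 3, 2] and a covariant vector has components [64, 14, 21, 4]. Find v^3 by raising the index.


To raise an index with a diagonal metric: v^i = v_i / g_{ii}.
For index 3: v_3 = 21, g_{33} = 3
v^3 = 21 / 3 = 7

7


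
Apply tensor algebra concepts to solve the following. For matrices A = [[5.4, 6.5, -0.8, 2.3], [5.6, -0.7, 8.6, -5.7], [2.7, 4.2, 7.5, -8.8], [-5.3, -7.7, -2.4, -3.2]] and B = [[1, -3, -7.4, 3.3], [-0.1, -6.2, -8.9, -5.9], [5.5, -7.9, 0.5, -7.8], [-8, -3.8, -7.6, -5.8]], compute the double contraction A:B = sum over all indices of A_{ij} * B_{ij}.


A:B = sum over all i,j of A_{ij} * B_{ij}.
Row 1: 5.4*1=5.4, 6.5*-3=-19.5, -0.8*-7.4=5.92, 2.3*3.3=7.59 => row sum = -0.59
Row 2: 5.6*-0.1=-0.56, -0.7*-6.2=4.34, 8.6*-8.9=-76.54, -5.7*-5.9=33.63 => row sum = -39.13
Row 3: 2.7*5.5=14.85, 4.2*-7.9=-33.18, 7.5*0.5=3.75, -8.8*-7.8=68.64 => row sum = 54.06
Row 4: -5.3*-8=42.4, -7.7*-3.8=29.26, -2.4*-7.6=18.24, -3.2*-5.8=18.56 => row sum = 108.46
Total = -0.59 + -39.13 + 54.06 + 108.46 = 122.8

122.8


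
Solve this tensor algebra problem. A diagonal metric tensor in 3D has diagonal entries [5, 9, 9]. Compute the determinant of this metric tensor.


For a diagonal metric, the determinant is the product of diagonal entries.
Diagonal entries: 5, 9, 9
det(g) = 5 * 9 * 9 = 405

405


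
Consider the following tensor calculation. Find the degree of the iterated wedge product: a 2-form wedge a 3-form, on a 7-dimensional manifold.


The degree of a wedge product is the sum of the degrees of the individual forms.
Degrees: 2, 3
Total degree = 2 + 3 = 5

5


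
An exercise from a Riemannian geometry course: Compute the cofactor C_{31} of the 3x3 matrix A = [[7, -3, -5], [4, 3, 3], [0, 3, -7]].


To find cofactor C_{31}, delete row 3 and column 1.
The resulting 2x2 submatrix is: [[-3, -5], [3, 3]]
Minor M_{31} = -3*3 - -5*3
  = -9 - -15 = 6
Sign = (-1)^(3+1) = (-1)^4 = 1
Cofactor C_{31} = 1 * 6 = 6

6


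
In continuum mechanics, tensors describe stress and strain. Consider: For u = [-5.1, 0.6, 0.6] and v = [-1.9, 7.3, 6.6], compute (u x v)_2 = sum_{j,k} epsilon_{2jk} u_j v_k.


(u x v)_2 = sum_{j,k} epsilon_{2jk} u_j v_k. Only permutations of (1,2,3) contribute; the two non-zero terms are:
eps_{213} u_1 v_3 = -1 * -5.1 * 6.6 = 33.66
eps_{231} u_3 v_1 = 1 * 0.6 * -1.9 = -1.14
(u x v)_2 = 32.52

32.52


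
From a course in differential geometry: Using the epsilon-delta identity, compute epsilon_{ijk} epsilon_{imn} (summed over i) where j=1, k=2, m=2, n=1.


Using the identity: epsilon_{ijk} epsilon_{imn} = delta_{jm} delta_{kn} - delta_{jn} delta_{km}.
delta_{12} = 0
delta_{21} = 0
delta_{11} = 1
delta_{22} = 1
Result = 0 * 0 - 1 * 1 = 0 - 1 = -1

-1


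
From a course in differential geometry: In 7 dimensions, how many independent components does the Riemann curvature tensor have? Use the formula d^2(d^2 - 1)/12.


The Riemann tensor in d dimensions has d^2(d^2 - 1)/12 independent components.
d = 7, so d^2 = 49
d^2 - 1 = 48
d^2(d^2 - 1) = 49 * 48 = 2352
Divide by 12: 2352 / 12 = 196

196


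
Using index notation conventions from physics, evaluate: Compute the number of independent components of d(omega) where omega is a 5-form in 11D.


The exterior derivative of a p-form is a (p+1)-form.
Its number of independent components is C(n, p+1).
n = 11, p+1 = 6
C(11, 6) = 462

462


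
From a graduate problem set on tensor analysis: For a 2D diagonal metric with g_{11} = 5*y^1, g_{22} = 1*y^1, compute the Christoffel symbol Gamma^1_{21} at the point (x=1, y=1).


For a diagonal metric, Gamma^k_{ij} = (1/2) g^{kk} (dg_{ik}/dx_j + dg_{jk}/dx_i - dg_{ij}/dx_k).
The metric is diagonal, so g_{ab} = 0 for a != b.
At the given point: g_{11} = 5, g_{22} = 1
g^{11} = 1/5
dg_{21}/dx_1 = 0 (off-diagonal)
dg_{11}/dx_2 = dg_{11}/dx_2 = 5
dg_{21}/dx_1 = 0 (off-diagonal)
Numerator = 0 + 5 - 0 = 5
Gamma^1_{21} = 5 / (2 * 5) = 1/2

1/2


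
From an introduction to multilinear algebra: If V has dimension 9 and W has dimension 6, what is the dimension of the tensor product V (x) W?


The dimension of a tensor product is the product of dimensions.
dim(V) = 9, dim(W) = 6
dim(V (x) W) = 9 * 6 = 54

54


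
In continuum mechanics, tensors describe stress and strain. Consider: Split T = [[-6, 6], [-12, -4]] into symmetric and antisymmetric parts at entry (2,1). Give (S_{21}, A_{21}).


T_{21} = -12
T_{12} = 6
S_{21} = (-12 + 6)/2 = -6/2 = -3
A_{21} = (-12 - 6)/2 = -18/2 = -9
Check: S + A = -3 + -9 = -12 = T_{21}.

(-3, -9)


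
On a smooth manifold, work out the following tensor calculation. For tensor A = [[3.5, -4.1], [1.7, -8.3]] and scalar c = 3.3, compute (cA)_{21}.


Scalar multiplication: (cA)_{ij} = c * A_{ij}.
c = 3.3
A_{21} = 1.7
(cA)_{21} = 3.3 * 1.7 = 5.61

5.61


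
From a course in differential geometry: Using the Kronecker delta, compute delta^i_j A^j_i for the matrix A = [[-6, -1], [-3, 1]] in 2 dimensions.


The contraction (trace) of a rank-2 tensor is the sum of its diagonal elements.
Diagonal entries: A[1,1] = -6, A[2,2] = 1
Tr(A) = -6 + 1 = -5

-5


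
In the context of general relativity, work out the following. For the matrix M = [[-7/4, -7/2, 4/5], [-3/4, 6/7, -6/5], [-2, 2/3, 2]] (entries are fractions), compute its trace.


The trace is the sum of diagonal entries.
Diagonal: M[1,1] = -7/4, M[2,2] = 6/7, M[3,3] = 2
Tr(M) = -7/4 + 6/7 + 2
Computing step by step:
After adding M[1,1]: -7/4
After adding M[2,2]: -25/28
After adding M[3,3]: 31/28
Tr(M) = 31/28

31/28


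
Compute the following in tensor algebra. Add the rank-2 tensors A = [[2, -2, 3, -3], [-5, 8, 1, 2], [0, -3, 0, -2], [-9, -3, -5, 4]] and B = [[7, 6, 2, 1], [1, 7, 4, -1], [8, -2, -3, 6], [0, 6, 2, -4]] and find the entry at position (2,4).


Tensor addition is component-wise: (A + B)_{ij} = A_{ij} + B_{ij}.
A_{24} = 2
B_{24} = -1
(A + B)_{24} = 2 + -1 = 1

1


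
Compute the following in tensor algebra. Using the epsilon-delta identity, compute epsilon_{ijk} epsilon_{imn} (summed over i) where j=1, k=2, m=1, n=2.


Using the identity: epsilon_{ijk} epsilon_{imn} = delta_{jm} delta_{kn} - delta_{jn} delta_{km}.
delta_{11} = 1
delta_{22} = 1
delta_{12} = 0
delta_{21} = 0
Result = 1 * 1 - 0 * 0 = 1 - 0 = 1

1


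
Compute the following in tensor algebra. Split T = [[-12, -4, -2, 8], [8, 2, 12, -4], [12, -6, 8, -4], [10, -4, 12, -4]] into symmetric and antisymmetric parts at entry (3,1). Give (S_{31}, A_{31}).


T_{31} = 12
T_{13} = -2
S_{31} = (12 + -2)/2 = 10/2 = 5
A_{31} = (12 - -2)/2 = 14/2 = 7
Check: S + A = 5 + 7 = 12 = T_{31}.

(5, 7)


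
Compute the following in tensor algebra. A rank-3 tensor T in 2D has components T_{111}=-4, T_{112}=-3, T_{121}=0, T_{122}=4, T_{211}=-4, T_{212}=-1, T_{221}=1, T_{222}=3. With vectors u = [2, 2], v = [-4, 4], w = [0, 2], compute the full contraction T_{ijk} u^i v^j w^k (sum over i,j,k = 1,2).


S = sum over i,j,k of T_{ijk} u_i v_j w_k. Expanding all 8 terms:
T_{111}*u_1*v_1*w_1 = -4*2*-4*0 = 0  (running total: 0)
T_{112}*u_1*v_1*w_2 = -3*2*-4*2 = 48  (running total: 48)
T_{121}*u_1*v_2*w_1 = 0*2*4*0 = 0  (running total: 48)
T_{122}*u_1*v_2*w_2 = 4*2*4*2 = 64  (running total: 112)
T_{211}*u_2*v_1*w_1 = -4*2*-4*0 = 0  (running total: 112)
T_{212}*u_2*v_1*w_2 = -1*2*-4*2 = 16  (running total: 128)
T_{221}*u_2*v_2*w_1 = 1*2*4*0 = 0  (running total: 128)
T_{222}*u_2*v_2*w_2 = 3*2*4*2 = 48  (running total: 176)
S = 176

176


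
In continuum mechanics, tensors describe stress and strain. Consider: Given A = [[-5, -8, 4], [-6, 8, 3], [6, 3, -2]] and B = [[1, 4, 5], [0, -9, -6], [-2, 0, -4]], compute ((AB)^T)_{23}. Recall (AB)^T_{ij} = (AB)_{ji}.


(AB)^T_{ij} = (AB)_{ji} = sum_k A_{jk} B_{ki}.
For i=2, j=3 we need (AB)_{32}:
A_{31} * B_{12} = 6 * 4 = 24
A_{32} * B_{22} = 3 * -9 = -27
A_{33} * B_{32} = -2 * 0 = 0
Sum = 24 + -27 + 0 = -3

-3


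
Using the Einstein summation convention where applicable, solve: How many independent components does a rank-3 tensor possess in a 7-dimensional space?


The number of components of a rank-r tensor in d dimensions is d^r.
Here d = 7 and r = 3.
7^3 = 343

343


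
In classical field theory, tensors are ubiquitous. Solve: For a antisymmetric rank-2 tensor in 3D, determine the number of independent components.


A antisymmetric rank-2 tensor in d dimensions has d(d-1)/2 independent components.
d = 3
d(d-1)/2 = 3 * 2 / 2 = 6 / 2 = 3

3


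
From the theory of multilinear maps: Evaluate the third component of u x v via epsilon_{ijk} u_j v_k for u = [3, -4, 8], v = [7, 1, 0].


(u x v)_3 = sum_{j,k} epsilon_{3jk} u_j v_k. Only permutations of (1,2,3) contribute; the two non-zero terms are:
eps_{312} u_1 v_2 = 1 * 3 * 1 = 3
eps_{321} u_2 v_1 = -1 * -4 * 7 = 28
(u x v)_3 = 31

31


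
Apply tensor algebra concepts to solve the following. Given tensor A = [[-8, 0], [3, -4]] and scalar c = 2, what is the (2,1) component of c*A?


Scalar multiplication: (cA)_{ij} = c * A_{ij}.
c = 2
A_{21} = 3
(cA)_{21} = 2 * 3 = 6

6


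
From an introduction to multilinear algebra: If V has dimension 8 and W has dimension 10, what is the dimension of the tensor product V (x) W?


The dimension of a tensor product is the product of dimensions.
dim(V) = 8, dim(W) = 10
dim(V (x) W) = 8 * 10 = 80

80


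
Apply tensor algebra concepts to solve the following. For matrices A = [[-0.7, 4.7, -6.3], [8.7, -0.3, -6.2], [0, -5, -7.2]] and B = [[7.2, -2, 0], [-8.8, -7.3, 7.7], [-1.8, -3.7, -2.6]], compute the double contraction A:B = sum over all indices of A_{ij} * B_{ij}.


A:B = sum over all i,j of A_{ij} * B_{ij}.
Row 1: -0.7*7.2=-5.04, 4.7*-2=-9.4, -6.3*0=0 => row sum = -14.44
Row 2: 8.7*-8.8=-76.56, -0.3*-7.3=2.19, -6.2*7.7=-47.74 => row sum = -122.11
Row 3: 0*-1.8=0, -5*-3.7=18.5, -7.2*-2.6=18.72 => row sum = 37.22
Total = -14.44 + -122.11 + 37.22 = -99.33

-99.33
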